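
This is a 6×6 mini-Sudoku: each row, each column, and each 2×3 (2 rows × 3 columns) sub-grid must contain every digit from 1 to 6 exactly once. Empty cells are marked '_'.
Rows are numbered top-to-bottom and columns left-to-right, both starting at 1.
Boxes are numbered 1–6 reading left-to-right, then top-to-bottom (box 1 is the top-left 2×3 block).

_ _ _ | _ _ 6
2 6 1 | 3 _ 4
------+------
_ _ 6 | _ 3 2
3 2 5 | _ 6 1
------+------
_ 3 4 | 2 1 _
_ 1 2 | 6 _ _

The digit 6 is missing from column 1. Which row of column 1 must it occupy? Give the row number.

Consider where 6 can go in column 1.
r1c1 is out (row 1 already has a 6).
r3c1 is out (row 3 already has a 6).
r6c1 is out (row 6 already has a 6).
So the only cell in column 1 that can hold 6 is r5c1.
That is row 5.

5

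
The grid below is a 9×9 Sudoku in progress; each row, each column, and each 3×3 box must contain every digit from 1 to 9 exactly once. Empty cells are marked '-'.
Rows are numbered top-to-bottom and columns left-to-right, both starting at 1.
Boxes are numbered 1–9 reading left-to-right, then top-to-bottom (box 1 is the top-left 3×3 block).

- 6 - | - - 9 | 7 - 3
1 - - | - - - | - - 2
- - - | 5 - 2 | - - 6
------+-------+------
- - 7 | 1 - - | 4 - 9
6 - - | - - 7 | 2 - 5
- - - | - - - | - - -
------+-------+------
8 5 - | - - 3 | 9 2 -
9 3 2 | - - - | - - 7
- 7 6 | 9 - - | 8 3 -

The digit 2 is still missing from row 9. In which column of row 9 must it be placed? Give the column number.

5

Consider where 2 can go in row 9.
R9C1 is out (box 7 already has a 2).
R9C6 is out (column 6 already has a 2).
R9C9 is out (column 9 already has a 2).
So the only cell in row 9 that can hold 2 is R9C5.
That is column 5.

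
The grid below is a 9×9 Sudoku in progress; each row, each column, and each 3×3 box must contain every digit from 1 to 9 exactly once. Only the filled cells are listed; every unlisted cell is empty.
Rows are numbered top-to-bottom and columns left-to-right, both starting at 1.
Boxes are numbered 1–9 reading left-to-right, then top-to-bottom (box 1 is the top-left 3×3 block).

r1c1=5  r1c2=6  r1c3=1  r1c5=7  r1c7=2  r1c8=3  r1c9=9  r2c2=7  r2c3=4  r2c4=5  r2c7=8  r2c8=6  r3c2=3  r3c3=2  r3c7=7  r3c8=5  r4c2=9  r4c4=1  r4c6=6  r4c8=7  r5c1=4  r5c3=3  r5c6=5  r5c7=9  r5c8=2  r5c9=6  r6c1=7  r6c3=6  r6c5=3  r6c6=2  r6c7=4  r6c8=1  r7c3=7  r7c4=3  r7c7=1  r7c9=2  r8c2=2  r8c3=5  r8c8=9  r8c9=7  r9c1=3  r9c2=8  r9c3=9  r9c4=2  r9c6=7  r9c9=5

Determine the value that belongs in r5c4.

7

Cell r5c4 itself could take any of {7, 8} by direct elimination.
Consider where 7 can go in row 5.
r5c2 is out (column 2 already has a 7).
r5c5 is out (column 5 already has a 7).
So the only cell in row 5 that can hold 7 is r5c4.
Therefore r5c4 = 7.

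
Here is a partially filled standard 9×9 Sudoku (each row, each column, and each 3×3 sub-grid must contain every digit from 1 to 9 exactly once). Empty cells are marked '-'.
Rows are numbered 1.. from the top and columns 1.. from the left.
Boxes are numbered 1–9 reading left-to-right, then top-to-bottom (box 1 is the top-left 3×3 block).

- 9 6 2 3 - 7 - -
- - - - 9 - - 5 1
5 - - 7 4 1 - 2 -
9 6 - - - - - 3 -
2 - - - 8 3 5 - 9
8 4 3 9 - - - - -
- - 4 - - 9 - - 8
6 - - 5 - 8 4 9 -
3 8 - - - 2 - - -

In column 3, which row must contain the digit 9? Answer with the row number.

9

Consider where 9 can go in column 3.
row 2, column 3 is out (row 2 already has a 9).
row 3, column 3 is out (box 1 already has a 9).
row 4, column 3 is out (row 4 already has a 9).
row 5, column 3 is out (row 5 already has a 9).
row 8, column 3 is out (row 8 already has a 9).
So the only cell in column 3 that can hold 9 is row 9, column 3.
That is row 9.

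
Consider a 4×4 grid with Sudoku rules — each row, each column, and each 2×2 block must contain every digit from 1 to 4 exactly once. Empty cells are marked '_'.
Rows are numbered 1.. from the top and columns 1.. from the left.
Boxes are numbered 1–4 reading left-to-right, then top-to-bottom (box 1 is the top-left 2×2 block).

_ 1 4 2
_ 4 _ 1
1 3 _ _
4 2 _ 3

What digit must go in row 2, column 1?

2

Cell row 2, column 1 itself could take any of {2, 3} by direct elimination.
Consider where 2 can go in column 1.
row 1, column 1 is out (row 1 already has a 2).
So the only cell in column 1 that can hold 2 is row 2, column 1.
Therefore row 2, column 1 = 2.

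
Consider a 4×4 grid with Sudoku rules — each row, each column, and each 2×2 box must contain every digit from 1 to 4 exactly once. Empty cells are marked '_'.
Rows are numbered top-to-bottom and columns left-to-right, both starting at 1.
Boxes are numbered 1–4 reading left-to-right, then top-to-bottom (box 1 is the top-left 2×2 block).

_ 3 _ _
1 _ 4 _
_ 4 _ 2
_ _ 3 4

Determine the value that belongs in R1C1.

4

Cell R1C1 itself could take any of {2, 4} by direct elimination.
Consider where 4 can go in row 1.
R1C3 is out (column 3 already has a 4).
R1C4 is out (column 4 already has a 4).
So the only cell in row 1 that can hold 4 is R1C1.
Therefore R1C1 = 4.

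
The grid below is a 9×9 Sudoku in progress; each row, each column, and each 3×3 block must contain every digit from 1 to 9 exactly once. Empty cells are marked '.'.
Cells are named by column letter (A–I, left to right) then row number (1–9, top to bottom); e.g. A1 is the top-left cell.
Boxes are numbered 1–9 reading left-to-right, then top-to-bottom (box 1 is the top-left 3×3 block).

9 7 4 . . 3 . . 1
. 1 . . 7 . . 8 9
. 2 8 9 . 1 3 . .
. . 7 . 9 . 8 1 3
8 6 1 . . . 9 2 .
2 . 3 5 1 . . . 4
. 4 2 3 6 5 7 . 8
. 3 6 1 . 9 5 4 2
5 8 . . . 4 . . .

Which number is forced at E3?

4

Cell E3 itself could take any of {4, 5} by direct elimination.
Consider where 4 can go in row 3.
A3 is out (box 1 already has a 4).
H3 is out (column H already has a 4).
I3 is out (column I already has a 4).
So the only cell in row 3 that can hold 4 is E3.
Therefore E3 = 4.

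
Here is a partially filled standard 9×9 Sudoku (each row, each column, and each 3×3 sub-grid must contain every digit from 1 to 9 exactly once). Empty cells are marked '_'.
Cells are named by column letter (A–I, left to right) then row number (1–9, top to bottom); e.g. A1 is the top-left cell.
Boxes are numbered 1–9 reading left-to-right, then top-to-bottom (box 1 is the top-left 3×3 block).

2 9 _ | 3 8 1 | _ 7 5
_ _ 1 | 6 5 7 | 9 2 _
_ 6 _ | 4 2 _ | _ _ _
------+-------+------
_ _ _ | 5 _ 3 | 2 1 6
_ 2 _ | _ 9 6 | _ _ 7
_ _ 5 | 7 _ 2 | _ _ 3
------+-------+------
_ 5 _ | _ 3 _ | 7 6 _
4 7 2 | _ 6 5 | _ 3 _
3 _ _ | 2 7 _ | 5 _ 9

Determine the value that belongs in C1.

Row 1 already contains {1, 2, 3, 5, 7, 8, 9}.
Column C already contains {1, 2, 5}.
Its 3×3 block (box 1) already contains {1, 2, 6, 9}.
The only value from 1–9 not eliminated is 4, so C1 = 4.

4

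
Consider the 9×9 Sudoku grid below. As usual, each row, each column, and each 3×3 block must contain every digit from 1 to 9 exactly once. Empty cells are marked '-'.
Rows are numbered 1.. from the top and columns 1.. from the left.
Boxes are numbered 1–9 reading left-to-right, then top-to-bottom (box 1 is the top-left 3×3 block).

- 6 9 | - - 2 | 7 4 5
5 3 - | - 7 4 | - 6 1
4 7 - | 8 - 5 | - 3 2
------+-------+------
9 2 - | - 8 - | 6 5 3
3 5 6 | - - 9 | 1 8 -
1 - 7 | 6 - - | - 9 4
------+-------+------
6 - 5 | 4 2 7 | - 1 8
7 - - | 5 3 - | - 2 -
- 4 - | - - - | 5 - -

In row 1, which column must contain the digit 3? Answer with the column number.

Consider where 3 can go in row 1.
row 1, column 1 is out (column 1 already has a 3).
row 1, column 5 is out (column 5 already has a 3).
So the only cell in row 1 that can hold 3 is row 1, column 4.
That is column 4.

4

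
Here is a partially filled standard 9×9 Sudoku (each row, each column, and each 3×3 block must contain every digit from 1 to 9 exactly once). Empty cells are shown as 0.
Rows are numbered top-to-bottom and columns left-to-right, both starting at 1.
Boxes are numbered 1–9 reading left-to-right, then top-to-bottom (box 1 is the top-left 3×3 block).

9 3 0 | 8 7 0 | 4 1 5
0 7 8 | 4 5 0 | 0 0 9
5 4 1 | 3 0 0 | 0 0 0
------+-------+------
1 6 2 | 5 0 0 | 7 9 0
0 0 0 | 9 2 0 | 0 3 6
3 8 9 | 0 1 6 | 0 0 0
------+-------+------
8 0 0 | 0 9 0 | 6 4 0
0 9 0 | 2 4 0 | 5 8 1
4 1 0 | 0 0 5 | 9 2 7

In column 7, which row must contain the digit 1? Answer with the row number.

Consider where 1 can go in column 7.
r2c7 is out (box 3 already has a 1).
r3c7 is out (row 3 already has a 1).
r6c7 is out (row 6 already has a 1).
So the only cell in column 7 that can hold 1 is r5c7.
That is row 5.

5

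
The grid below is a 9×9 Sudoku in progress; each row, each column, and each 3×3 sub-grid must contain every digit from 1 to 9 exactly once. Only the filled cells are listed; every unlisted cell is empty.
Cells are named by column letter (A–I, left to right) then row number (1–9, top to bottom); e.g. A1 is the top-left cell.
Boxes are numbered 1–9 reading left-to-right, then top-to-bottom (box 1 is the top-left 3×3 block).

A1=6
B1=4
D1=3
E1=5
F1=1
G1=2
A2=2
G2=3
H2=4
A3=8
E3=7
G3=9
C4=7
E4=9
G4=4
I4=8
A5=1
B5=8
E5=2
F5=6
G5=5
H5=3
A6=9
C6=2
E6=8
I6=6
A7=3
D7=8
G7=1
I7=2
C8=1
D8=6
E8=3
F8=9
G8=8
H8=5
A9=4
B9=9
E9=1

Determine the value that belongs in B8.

Cell B8 itself could take any of {2, 7} by direct elimination.
Consider where 2 can go in column B.
B2 is out (row 2 already has a 2).
B3 is out (box 1 already has a 2).
B4 is out (box 4 already has a 2).
B6 is out (row 6 already has a 2).
B7 is out (row 7 already has a 2).
So the only cell in column B that can hold 2 is B8.
Therefore B8 = 2.

2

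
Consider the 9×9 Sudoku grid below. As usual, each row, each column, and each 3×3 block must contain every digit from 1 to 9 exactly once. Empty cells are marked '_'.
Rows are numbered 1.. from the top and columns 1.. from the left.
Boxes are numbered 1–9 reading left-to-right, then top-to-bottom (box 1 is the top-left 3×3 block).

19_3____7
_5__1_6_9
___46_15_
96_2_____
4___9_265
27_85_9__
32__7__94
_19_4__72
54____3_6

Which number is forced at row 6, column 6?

6

Cell row 6, column 6 itself could take any of {1, 3, 4, 6} by direct elimination.
Consider where 6 can go in box 5.
row 4, column 5 is out (row 4 already has a 6).
row 4, column 6 is out (row 4 already has a 6).
row 5, column 4 is out (row 5 already has a 6).
row 5, column 6 is out (row 5 already has a 6).
So the only cell in box 5 that can hold 6 is row 6, column 6.
Therefore row 6, column 6 = 6.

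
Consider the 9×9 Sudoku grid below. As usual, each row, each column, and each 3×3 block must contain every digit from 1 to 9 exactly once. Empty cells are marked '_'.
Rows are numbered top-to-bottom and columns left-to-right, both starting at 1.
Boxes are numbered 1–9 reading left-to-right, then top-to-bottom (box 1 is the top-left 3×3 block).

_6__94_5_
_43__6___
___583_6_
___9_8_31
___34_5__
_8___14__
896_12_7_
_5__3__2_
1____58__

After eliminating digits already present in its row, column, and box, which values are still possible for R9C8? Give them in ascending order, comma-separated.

4,9

Row 9 already contains {1, 5, 8}.
Column 8 already contains {2, 3, 5, 6, 7}.
Its 3×3 block (box 9) already contains {2, 7, 8}.
Removing those from 1–9 leaves {4, 9} as the candidates for R9C8.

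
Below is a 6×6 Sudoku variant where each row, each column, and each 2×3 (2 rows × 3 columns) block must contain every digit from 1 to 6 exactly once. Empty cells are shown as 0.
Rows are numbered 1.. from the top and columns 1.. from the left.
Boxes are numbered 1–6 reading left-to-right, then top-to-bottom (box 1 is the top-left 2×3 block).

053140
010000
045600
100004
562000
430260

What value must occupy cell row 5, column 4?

4

Cell row 5, column 4 itself could take any of {3, 4} by direct elimination.
Consider where 4 can go in row 5.
row 5, column 5 is out (column 5 already has a 4).
row 5, column 6 is out (column 6 already has a 4).
So the only cell in row 5 that can hold 4 is row 5, column 4.
Therefore row 5, column 4 = 4.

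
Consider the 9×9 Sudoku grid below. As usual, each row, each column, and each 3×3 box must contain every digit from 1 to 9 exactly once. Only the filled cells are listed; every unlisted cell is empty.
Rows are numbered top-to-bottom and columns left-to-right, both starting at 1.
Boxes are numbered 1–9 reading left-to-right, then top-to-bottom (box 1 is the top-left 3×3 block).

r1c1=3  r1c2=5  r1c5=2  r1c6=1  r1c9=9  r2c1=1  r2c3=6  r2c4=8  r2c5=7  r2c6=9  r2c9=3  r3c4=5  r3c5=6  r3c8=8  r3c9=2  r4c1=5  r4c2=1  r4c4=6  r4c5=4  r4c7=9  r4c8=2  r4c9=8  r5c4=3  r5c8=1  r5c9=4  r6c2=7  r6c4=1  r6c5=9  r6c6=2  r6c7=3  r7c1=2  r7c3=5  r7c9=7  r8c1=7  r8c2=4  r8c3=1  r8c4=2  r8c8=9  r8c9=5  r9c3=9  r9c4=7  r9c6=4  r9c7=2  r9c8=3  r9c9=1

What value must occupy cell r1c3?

8

Cell r1c3 itself could take any of {4, 7, 8} by direct elimination.
Consider where 8 can go in row 1.
r1c4 is out (column 4 already has a 8).
r1c7 is out (box 3 already has a 8).
r1c8 is out (column 8 already has a 8).
So the only cell in row 1 that can hold 8 is r1c3.
Therefore r1c3 = 8.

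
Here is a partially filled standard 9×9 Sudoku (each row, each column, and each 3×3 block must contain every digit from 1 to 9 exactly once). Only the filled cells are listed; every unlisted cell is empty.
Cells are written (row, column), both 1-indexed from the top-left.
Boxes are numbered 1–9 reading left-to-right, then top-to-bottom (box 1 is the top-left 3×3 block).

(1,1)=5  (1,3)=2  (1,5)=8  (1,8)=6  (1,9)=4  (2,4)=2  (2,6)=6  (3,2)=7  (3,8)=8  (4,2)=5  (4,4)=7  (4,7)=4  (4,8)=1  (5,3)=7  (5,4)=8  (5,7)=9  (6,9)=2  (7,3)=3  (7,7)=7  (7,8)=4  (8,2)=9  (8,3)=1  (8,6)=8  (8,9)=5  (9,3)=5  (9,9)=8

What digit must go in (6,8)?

Cell (6,8) itself could take any of {3, 5, 7} by direct elimination.
Consider where 7 can go in row 6.
(6,1) is out (box 4 already has a 7). (6,2) is out (column 2 already has a 7). (6,3) is out (column 3 already has a 7). (6,4) is out (column 4 already has a 7). The remaining empty cells in row 6 are similarly blocked.
So the only cell in row 6 that can hold 7 is (6,8).
Therefore (6,8) = 7.

7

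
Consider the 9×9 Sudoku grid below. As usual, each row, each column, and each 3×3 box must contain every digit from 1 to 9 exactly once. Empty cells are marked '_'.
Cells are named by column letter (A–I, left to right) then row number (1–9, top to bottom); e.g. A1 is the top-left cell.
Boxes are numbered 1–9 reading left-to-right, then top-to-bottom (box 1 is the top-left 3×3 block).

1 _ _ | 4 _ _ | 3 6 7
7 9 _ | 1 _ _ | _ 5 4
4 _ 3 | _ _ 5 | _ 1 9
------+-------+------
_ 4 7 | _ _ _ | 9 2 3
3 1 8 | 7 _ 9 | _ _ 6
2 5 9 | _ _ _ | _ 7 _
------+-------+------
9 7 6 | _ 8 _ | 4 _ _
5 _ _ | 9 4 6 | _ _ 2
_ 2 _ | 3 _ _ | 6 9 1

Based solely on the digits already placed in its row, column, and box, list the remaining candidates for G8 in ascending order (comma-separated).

7,8

Row 8 already contains {2, 4, 5, 6, 9}.
Column G already contains {3, 4, 6, 9}.
Its 3×3 block (box 9) already contains {1, 2, 4, 6, 9}.
Removing those from 1–9 leaves {7, 8} as the candidates for G8.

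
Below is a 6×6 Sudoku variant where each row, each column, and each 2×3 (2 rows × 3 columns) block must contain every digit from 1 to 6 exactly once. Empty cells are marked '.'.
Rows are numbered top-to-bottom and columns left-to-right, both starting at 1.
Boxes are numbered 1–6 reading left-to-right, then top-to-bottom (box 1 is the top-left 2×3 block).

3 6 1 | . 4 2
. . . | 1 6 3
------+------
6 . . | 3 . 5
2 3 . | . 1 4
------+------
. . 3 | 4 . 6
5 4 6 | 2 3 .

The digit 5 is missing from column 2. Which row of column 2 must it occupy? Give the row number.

Consider where 5 can go in column 2.
r3c2 is out (row 3 already has a 5).
r5c2 is out (box 5 already has a 5).
So the only cell in column 2 that can hold 5 is r2c2.
That is row 2.

2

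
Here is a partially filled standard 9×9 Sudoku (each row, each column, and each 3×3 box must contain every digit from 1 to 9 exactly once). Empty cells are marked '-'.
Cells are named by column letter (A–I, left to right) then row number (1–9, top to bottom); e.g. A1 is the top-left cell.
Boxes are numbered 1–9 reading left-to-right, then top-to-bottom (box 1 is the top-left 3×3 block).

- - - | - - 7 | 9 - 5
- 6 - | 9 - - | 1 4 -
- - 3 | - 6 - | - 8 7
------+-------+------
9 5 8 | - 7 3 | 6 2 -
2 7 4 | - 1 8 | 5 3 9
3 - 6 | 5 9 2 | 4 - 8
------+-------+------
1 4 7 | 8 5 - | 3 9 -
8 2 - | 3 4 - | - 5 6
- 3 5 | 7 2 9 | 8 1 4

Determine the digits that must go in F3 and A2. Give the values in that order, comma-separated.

For F3:
  Consider where 4 can go in column F.
  F2 is out (row 2 already has a 4).
  F7 is out (row 7 already has a 4).
  F8 is out (row 8 already has a 4).
  So the only cell in column F that can hold 4 is F3.
  So F3 = 4.
For A2:
  Consider where 7 can go in column A.
  A1 is out (row 1 already has a 7).
  A3 is out (row 3 already has a 7).
  A9 is out (row 9 already has a 7).
  So the only cell in column A that can hold 7 is A2.
  So A2 = 7.

4,7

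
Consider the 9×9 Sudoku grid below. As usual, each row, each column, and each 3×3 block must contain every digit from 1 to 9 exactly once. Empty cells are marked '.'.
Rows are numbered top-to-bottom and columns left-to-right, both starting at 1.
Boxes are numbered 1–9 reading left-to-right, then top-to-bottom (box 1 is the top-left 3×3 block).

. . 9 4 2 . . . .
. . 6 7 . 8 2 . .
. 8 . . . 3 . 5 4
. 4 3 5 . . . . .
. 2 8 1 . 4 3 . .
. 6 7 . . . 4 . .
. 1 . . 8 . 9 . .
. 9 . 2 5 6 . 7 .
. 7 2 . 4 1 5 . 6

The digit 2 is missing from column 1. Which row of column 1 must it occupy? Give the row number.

Consider where 2 can go in column 1.
r1c1 is out (row 1 already has a 2). r2c1 is out (row 2 already has a 2). r4c1 is out (box 4 already has a 2). r5c1 is out (row 5 already has a 2). The remaining empty cells in column 1 are similarly blocked.
So the only cell in column 1 that can hold 2 is r3c1.
That is row 3.

3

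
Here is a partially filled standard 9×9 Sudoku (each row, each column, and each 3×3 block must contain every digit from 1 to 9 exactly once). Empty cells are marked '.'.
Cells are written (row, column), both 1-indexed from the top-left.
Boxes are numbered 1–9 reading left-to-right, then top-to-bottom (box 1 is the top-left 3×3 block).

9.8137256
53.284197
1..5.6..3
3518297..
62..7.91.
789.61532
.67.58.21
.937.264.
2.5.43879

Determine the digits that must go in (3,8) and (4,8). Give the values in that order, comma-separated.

8,6

For (3,8):
  Row 3 already contains {1, 3, 5, 6}.
  Column 8 already contains {1, 2, 3, 4, 5, 7, 9}.
  Its 3×3 block (box 3) already contains {1, 2, 3, 5, 6, 7, 9}.
  The only value from 1–9 not eliminated is 8, so (3,8) = 8.
For (4,8):
  Row 4 already contains {1, 2, 3, 5, 7, 8, 9}.
  Column 8 already contains {1, 2, 3, 4, 5, 7, 9}.
  Its 3×3 block (box 6) already contains {1, 2, 3, 5, 7, 9}.
  The only value from 1–9 not eliminated is 6, so (4,8) = 6.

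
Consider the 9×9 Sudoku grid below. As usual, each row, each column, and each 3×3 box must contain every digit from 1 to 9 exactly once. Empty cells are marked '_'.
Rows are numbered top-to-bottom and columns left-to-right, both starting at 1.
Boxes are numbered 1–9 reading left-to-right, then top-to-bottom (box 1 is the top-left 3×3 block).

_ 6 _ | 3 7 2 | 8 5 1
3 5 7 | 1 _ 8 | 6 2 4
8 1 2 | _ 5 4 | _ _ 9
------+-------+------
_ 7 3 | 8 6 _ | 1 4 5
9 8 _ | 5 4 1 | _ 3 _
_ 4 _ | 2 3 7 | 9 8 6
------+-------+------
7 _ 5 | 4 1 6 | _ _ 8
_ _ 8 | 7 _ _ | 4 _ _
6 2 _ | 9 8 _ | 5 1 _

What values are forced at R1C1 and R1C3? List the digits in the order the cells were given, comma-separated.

4,9

For R1C1:
  Row 1 already contains {1, 2, 3, 5, 6, 7, 8}.
  Column 1 already contains {3, 6, 7, 8, 9}.
  Its 3×3 block (box 1) already contains {1, 2, 3, 5, 6, 7, 8}.
  The only value from 1–9 not eliminated is 4, so R1C1 = 4.
For R1C3:
  Consider where 9 can go in box 1.
  R1C1 is out (column 1 already has a 9).
  So the only cell in box 1 that can hold 9 is R1C3.
  So R1C3 = 9.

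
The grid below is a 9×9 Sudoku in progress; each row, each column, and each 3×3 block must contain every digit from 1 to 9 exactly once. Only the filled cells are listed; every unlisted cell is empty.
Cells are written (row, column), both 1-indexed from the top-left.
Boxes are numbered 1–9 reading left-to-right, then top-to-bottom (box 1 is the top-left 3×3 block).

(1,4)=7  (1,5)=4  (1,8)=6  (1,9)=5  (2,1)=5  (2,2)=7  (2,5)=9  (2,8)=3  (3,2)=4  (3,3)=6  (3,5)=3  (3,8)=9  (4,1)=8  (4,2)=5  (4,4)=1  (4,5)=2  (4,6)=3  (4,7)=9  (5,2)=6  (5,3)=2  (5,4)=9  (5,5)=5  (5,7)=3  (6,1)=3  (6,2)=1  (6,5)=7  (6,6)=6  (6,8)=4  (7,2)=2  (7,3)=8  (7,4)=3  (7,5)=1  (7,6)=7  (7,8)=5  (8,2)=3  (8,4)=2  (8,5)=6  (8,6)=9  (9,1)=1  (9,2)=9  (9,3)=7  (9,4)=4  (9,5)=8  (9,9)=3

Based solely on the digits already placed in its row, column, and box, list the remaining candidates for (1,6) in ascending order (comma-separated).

Row 1 already contains {4, 5, 6, 7}.
Column 6 already contains {3, 6, 7, 9}.
Its 3×3 block (box 2) already contains {3, 4, 7, 9}.
Removing those from 1–9 leaves {1, 2, 8} as the candidates for (1,6).

1,2,8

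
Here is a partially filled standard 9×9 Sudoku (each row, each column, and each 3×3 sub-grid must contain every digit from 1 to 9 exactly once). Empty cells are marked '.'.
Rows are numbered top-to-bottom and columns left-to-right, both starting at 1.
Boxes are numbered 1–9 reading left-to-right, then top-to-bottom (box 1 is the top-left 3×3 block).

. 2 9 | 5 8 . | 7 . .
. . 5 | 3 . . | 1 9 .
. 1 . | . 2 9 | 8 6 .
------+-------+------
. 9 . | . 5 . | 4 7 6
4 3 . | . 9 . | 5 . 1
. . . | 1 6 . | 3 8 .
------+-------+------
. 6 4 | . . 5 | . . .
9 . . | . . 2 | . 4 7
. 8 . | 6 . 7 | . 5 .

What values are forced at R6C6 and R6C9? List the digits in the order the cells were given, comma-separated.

For R6C6:
  Row 6 already contains {1, 3, 6, 8}.
  Column 6 already contains {2, 5, 7, 9}.
  Its 3×3 block (box 5) already contains {1, 5, 6, 9}.
  The only value from 1–9 not eliminated is 4, so R6C6 = 4.
For R6C9:
  Consider where 9 can go in box 6.
  R5C8 is out (row 5 already has a 9).
  So the only cell in box 6 that can hold 9 is R6C9.
  So R6C9 = 9.

4,9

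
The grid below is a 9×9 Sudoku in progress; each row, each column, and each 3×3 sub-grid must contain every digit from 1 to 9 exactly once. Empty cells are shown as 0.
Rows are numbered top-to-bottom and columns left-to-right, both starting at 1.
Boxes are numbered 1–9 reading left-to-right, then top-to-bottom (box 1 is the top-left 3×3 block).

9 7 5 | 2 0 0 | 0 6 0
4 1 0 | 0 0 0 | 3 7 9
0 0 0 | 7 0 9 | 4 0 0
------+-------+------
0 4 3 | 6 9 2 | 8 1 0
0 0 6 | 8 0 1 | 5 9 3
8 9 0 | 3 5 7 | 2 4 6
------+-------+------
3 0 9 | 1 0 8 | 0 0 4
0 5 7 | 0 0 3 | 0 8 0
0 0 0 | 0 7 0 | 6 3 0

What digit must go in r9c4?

9

Cell r9c4 itself could take any of {4, 5, 9} by direct elimination.
Consider where 9 can go in row 9.
r9c1 is out (column 1 already has a 9).
r9c2 is out (column 2 already has a 9).
r9c3 is out (column 3 already has a 9).
r9c6 is out (column 6 already has a 9).
r9c9 is out (column 9 already has a 9).
So the only cell in row 9 that can hold 9 is r9c4.
Therefore r9c4 = 9.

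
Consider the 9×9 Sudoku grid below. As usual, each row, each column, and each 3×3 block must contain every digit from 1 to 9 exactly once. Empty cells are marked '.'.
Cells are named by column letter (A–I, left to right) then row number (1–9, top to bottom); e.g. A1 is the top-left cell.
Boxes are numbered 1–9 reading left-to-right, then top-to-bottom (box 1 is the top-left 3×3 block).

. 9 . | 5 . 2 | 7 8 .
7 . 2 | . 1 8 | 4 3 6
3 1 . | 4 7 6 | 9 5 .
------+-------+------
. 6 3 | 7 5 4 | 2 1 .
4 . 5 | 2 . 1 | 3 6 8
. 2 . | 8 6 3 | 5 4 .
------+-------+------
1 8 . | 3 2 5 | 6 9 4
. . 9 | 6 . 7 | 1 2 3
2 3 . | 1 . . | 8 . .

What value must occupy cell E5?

Row 5 already contains {1, 2, 3, 4, 5, 6, 8}.
Column E already contains {1, 2, 5, 6, 7}.
Its 3×3 block (box 5) already contains {1, 2, 3, 4, 5, 6, 7, 8}.
The only value from 1–9 not eliminated is 9, so E5 = 9.

9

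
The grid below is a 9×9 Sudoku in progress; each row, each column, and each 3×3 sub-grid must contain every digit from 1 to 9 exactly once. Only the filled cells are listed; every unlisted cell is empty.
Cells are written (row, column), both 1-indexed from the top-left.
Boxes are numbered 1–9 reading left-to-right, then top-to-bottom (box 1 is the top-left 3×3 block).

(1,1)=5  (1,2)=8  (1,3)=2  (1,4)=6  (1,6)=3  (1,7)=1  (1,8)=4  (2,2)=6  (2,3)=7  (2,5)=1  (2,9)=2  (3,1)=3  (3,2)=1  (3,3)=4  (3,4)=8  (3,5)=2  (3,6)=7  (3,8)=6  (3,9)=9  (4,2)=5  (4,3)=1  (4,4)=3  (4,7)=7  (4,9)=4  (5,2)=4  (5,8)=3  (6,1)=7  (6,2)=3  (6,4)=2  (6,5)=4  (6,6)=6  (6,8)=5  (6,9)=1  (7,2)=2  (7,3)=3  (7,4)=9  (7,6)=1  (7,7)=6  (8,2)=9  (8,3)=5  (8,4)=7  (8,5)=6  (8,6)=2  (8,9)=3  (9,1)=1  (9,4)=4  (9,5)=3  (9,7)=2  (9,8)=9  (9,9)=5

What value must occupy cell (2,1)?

9

Row 2 already contains {1, 2, 6, 7}.
Column 1 already contains {1, 3, 5, 7}.
Its 3×3 block (box 1) already contains {1, 2, 3, 4, 5, 6, 7, 8}.
The only value from 1–9 not eliminated is 9, so (2,1) = 9.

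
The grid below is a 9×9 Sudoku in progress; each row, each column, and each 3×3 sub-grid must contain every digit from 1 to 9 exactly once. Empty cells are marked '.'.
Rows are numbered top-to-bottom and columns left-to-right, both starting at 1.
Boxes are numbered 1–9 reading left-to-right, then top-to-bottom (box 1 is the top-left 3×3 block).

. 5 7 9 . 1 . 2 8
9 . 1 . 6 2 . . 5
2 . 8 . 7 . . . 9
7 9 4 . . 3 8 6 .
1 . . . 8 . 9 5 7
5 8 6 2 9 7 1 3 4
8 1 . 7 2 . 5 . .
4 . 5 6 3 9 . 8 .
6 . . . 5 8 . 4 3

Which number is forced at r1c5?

4

Row 1 already contains {1, 2, 5, 7, 8, 9}.
Column 5 already contains {2, 3, 5, 6, 7, 8, 9}.
Its 3×3 block (box 2) already contains {1, 2, 6, 7, 9}.
The only value from 1–9 not eliminated is 4, so r1c5 = 4.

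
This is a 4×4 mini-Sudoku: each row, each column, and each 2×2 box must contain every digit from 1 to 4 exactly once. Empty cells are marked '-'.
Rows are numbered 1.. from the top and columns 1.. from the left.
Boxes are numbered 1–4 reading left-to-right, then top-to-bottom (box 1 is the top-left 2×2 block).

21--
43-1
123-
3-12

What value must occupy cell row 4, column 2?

Row 4 already contains {1, 2, 3}.
Column 2 already contains {1, 2, 3}.
Its 2×2 block (box 3) already contains {1, 2, 3}.
The only value from 1–4 not eliminated is 4, so row 4, column 2 = 4.

4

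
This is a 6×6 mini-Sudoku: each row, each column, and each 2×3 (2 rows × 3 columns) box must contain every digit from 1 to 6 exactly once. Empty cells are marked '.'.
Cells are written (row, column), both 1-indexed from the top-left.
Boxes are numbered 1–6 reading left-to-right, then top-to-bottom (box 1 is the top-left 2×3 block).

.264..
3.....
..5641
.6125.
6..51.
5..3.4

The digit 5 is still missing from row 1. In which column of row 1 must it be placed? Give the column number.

6

Consider where 5 can go in row 1.
(1,1) is out (column 1 already has a 5).
(1,5) is out (column 5 already has a 5).
So the only cell in row 1 that can hold 5 is (1,6).
That is column 6.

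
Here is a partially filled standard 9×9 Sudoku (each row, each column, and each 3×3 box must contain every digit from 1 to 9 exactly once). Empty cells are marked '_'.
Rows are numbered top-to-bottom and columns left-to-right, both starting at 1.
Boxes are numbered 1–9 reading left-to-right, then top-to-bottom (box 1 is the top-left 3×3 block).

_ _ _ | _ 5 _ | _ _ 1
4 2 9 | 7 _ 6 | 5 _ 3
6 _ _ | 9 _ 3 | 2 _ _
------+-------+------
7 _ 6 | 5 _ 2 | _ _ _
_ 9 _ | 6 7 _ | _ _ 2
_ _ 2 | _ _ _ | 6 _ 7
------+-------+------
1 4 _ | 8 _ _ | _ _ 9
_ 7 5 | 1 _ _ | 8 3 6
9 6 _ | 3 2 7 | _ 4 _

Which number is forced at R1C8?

Cell R1C8 itself could take any of {6, 7, 8, 9} by direct elimination.
Consider where 6 can go in box 3.
R1C7 is out (column 7 already has a 6).
R2C8 is out (row 2 already has a 6).
R3C8 is out (row 3 already has a 6).
R3C9 is out (row 3 already has a 6).
So the only cell in box 3 that can hold 6 is R1C8.
Therefore R1C8 = 6.

6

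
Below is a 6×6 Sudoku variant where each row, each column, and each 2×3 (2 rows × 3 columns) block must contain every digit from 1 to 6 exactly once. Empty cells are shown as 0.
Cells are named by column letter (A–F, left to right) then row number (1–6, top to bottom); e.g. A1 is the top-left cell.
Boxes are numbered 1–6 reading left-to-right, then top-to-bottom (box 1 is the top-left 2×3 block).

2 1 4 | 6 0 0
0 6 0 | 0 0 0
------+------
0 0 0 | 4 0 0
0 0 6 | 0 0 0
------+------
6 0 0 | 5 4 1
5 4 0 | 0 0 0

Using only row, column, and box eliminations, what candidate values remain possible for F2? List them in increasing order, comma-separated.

Row 2 already contains {6}.
Column F already contains {1}.
Its 2×3 block (box 2) already contains {6}.
Removing those from 1–6 leaves {2, 3, 4, 5} as the candidates for F2.

2,3,4,5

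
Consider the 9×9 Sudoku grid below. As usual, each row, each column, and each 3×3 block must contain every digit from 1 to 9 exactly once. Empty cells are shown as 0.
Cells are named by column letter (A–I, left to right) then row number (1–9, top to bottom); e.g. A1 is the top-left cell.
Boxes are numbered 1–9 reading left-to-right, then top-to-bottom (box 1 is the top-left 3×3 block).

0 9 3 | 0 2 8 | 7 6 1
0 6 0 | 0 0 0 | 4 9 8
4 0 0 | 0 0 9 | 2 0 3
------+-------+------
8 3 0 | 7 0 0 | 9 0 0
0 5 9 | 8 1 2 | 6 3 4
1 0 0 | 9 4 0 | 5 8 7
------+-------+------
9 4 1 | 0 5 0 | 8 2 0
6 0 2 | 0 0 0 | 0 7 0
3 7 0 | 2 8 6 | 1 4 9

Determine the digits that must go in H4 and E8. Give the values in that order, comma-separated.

For H4:
  Row 4 already contains {3, 7, 8, 9}.
  Column H already contains {2, 3, 4, 6, 7, 8, 9}.
  Its 3×3 block (box 6) already contains {3, 4, 5, 6, 7, 8, 9}.
  The only value from 1–9 not eliminated is 1, so H4 = 1.
For E8:
  Consider where 9 can go in box 8.
  D7 is out (row 7 already has a 9).
  F7 is out (row 7 already has a 9).
  D8 is out (column D already has a 9).
  F8 is out (column F already has a 9).
  So the only cell in box 8 that can hold 9 is E8.
  So E8 = 9.

1,9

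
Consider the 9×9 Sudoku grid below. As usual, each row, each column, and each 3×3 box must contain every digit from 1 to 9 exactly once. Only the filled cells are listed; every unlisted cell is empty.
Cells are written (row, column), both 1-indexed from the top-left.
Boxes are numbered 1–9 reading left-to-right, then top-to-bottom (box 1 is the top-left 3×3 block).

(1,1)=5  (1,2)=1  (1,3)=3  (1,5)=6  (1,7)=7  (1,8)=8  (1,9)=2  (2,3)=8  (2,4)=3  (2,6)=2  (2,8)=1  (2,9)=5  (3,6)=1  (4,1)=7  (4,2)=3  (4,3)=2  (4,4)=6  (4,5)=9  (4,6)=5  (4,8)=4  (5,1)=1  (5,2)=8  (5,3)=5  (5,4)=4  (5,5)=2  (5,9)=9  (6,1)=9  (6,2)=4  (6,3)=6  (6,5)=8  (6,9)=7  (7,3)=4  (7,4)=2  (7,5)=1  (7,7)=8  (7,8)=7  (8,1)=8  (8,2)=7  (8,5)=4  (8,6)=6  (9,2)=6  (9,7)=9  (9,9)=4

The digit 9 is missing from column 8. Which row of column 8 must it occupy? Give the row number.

Consider where 9 can go in column 8.
(5,8) is out (row 5 already has a 9).
(6,8) is out (row 6 already has a 9).
(8,8) is out (box 9 already has a 9).
(9,8) is out (row 9 already has a 9).
So the only cell in column 8 that can hold 9 is (3,8).
That is row 3.

3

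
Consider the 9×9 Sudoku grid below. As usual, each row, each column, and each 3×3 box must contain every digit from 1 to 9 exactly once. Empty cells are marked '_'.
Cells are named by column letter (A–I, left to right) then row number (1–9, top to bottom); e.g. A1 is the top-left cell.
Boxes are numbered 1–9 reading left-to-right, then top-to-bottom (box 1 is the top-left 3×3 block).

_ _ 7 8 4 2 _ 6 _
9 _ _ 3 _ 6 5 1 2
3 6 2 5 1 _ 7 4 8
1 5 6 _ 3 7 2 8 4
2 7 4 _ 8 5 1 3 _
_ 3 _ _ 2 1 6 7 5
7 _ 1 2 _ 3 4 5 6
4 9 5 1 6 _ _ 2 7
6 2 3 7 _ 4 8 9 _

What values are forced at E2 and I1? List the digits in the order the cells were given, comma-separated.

7,3

For E2:
  Row 2 already contains {1, 2, 3, 5, 6, 9}.
  Column E already contains {1, 2, 3, 4, 6, 8}.
  Its 3×3 block (box 2) already contains {1, 2, 3, 4, 5, 6, 8}.
  The only value from 1–9 not eliminated is 7, so E2 = 7.
For I1:
  Consider where 3 can go in column I.
  I5 is out (row 5 already has a 3).
  I9 is out (row 9 already has a 3).
  So the only cell in column I that can hold 3 is I1.
  So I1 = 3.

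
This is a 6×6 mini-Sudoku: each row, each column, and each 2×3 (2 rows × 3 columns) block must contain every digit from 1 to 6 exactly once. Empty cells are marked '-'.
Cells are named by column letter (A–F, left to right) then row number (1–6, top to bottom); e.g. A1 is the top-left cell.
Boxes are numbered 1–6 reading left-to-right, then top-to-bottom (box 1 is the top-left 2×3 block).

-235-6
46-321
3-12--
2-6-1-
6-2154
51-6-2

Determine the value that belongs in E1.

4

Row 1 already contains {2, 3, 5, 6}.
Column E already contains {1, 2, 5}.
Its 2×3 block (box 2) already contains {1, 2, 3, 5, 6}.
The only value from 1–6 not eliminated is 4, so E1 = 4.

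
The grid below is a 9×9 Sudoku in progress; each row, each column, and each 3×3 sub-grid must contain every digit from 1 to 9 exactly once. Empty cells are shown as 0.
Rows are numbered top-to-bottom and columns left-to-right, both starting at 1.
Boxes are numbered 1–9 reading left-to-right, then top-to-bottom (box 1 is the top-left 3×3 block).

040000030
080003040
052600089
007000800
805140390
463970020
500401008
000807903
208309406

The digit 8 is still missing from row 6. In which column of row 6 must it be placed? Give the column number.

Consider where 8 can go in row 6.
r6c7 is out (column 7 already has a 8).
r6c9 is out (column 9 already has a 8).
So the only cell in row 6 that can hold 8 is r6c6.
That is column 6.

6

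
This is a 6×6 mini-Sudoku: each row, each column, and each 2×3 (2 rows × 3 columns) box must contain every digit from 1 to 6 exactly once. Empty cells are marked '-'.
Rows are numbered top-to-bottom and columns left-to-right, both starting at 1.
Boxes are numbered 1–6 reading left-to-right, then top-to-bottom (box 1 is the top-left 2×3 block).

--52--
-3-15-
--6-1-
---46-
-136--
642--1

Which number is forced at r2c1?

Cell r2c1 itself could take any of {2, 4} by direct elimination.
Consider where 2 can go in row 2.
r2c3 is out (column 3 already has a 2).
r2c6 is out (box 2 already has a 2).
So the only cell in row 2 that can hold 2 is r2c1.
Therefore r2c1 = 2.

2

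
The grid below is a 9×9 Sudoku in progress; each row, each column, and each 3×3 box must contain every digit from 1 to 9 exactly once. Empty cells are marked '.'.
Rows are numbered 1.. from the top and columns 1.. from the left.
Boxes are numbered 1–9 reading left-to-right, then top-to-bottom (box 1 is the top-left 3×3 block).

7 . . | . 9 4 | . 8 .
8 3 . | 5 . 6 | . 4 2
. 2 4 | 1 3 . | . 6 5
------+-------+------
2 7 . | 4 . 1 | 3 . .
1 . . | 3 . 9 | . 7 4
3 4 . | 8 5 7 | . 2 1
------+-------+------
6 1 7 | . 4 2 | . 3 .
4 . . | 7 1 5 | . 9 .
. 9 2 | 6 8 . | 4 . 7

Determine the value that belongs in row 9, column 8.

1

Cell row 9, column 8 itself could take any of {1, 5} by direct elimination.
Consider where 1 can go in row 9.
row 9, column 1 is out (column 1 already has a 1).
row 9, column 6 is out (column 6 already has a 1).
So the only cell in row 9 that can hold 1 is row 9, column 8.
Therefore row 9, column 8 = 1.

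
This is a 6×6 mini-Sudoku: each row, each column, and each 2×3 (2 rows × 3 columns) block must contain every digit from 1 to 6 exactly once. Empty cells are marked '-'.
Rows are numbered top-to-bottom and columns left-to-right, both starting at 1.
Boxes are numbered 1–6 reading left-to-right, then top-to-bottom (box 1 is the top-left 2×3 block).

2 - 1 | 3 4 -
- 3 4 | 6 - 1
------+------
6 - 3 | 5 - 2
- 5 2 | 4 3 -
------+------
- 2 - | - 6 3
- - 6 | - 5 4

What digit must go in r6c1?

Cell r6c1 itself could take any of {1, 3} by direct elimination.
Consider where 3 can go in row 6.
r6c2 is out (column 2 already has a 3).
r6c4 is out (column 4 already has a 3).
So the only cell in row 6 that can hold 3 is r6c1.
Therefore r6c1 = 3.

3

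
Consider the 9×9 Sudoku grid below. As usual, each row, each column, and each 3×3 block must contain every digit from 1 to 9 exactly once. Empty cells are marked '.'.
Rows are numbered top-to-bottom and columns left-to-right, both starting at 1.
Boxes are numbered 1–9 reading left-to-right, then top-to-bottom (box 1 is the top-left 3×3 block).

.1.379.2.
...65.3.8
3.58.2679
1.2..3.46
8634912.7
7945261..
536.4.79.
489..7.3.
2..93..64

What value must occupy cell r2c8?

1

Row 2 already contains {3, 5, 6, 8}.
Column 8 already contains {2, 3, 4, 6, 7, 9}.
Its 3×3 block (box 3) already contains {2, 3, 6, 7, 8, 9}.
The only value from 1–9 not eliminated is 1, so r2c8 = 1.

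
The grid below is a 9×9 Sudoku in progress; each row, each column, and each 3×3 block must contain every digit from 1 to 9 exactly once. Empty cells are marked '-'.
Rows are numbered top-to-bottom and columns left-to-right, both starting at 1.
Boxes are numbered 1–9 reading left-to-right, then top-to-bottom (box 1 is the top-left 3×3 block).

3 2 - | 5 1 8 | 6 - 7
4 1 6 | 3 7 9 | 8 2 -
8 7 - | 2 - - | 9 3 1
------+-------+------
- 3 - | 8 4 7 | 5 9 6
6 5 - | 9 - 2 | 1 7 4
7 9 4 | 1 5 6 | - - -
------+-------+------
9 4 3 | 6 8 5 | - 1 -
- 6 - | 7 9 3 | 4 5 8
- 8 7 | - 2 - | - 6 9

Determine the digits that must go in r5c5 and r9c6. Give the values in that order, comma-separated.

For r5c5:
  Row 5 already contains {1, 2, 4, 5, 6, 7, 9}.
  Column 5 already contains {1, 2, 4, 5, 7, 8, 9}.
  Its 3×3 block (box 5) already contains {1, 2, 4, 5, 6, 7, 8, 9}.
  The only value from 1–9 not eliminated is 3, so r5c5 = 3.
For r9c6:
  Consider where 1 can go in column 6.
  r3c6 is out (row 3 already has a 1).
  So the only cell in column 6 that can hold 1 is r9c6.
  So r9c6 = 1.

3,1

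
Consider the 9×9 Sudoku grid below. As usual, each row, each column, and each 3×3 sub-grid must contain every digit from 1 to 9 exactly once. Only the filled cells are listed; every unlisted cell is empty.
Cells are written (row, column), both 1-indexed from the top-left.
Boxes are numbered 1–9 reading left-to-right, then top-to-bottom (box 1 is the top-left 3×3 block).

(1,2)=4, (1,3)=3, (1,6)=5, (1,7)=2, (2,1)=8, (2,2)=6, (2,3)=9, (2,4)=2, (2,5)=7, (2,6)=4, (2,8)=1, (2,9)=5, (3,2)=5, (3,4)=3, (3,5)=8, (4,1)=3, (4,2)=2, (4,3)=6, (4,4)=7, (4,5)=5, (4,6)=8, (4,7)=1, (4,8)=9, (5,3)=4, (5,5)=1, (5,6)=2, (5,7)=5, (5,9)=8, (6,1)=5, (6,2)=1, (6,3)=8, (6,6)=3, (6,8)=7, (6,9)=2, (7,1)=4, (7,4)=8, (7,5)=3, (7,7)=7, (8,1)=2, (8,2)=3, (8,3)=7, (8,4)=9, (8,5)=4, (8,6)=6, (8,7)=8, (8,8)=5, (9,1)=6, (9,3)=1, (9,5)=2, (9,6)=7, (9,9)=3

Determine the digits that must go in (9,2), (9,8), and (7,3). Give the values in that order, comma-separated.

For (9,2):
  Consider where 8 can go in row 9.
  (9,4) is out (column 4 already has a 8).
  (9,7) is out (column 7 already has a 8).
  (9,8) is out (box 9 already has a 8).
  So the only cell in row 9 that can hold 8 is (9,2).
  So (9,2) = 8.
For (9,8):
  Row 9 already contains {1, 2, 3, 6, 7}.
  Column 8 already contains {1, 5, 7, 9}.
  Its 3×3 block (box 9) already contains {3, 5, 7, 8}.
  The only value from 1–9 not eliminated is 4, so (9,8) = 4.
For (7,3):
  Row 7 already contains {3, 4, 7, 8}.
  Column 3 already contains {1, 3, 4, 6, 7, 8, 9}.
  Its 3×3 block (box 7) already contains {1, 2, 3, 4, 6, 7}.
  The only value from 1–9 not eliminated is 5, so (7,3) = 5.

8,4,5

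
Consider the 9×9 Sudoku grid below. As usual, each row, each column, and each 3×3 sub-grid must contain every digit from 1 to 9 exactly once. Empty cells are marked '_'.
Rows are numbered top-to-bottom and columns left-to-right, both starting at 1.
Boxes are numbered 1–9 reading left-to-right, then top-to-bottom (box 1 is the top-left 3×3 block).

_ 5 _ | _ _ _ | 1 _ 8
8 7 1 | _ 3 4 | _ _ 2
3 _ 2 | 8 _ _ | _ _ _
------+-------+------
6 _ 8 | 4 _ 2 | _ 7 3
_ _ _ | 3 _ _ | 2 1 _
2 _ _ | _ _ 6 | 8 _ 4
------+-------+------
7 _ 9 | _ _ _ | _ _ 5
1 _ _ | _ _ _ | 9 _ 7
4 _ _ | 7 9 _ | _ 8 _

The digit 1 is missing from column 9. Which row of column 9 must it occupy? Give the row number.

Consider where 1 can go in column 9.
r3c9 is out (box 3 already has a 1).
r5c9 is out (row 5 already has a 1).
So the only cell in column 9 that can hold 1 is r9c9.
That is row 9.

9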